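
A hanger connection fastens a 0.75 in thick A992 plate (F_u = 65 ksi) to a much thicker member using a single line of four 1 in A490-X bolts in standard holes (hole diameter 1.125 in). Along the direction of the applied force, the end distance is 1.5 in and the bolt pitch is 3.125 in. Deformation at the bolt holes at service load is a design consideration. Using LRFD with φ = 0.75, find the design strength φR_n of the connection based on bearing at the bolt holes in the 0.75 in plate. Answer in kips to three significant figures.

Per bolt r_n = 1.2 l_c t F_u ≤ 2.4 d t F_u; upper limit = 2.4 × 1 × 0.75 × 65 = 117 kips.
Edge bolt: l_c = 1.5 − 1.125/2 = 0.9375 in → 1.2 × 0.9375 × 0.75 × 65 = 54.84 → r_n = 54.84 kips.
Interior bolts: l_c = 3.125 − 1.125 = 2 in → 1.2 × 2 × 0.75 × 65 = 117 → r_n = 117 kips.
R_n = 1 × 54.84 + 3 × 117 = 405.8 kips.
Design strength φR_n = 0.75 × 405.8 = 304 kips.

304 kips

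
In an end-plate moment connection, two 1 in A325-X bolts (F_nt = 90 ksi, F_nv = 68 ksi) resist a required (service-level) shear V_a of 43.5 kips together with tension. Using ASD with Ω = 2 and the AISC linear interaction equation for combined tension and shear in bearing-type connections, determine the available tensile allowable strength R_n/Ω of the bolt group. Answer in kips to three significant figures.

34.3 kips

A_b = π·1²/4 = 0.7854 in²; f_rv = 43.5 / (2 × 0.7854) = 27.69 ksi.
F'_nt = 1.3 F_nt − (Ω F_nt / F_nv) f_rv = 1.3·90 − (2·90/68)·27.69 = 43.7 ksi, capped at F_nt → F'_nt = 43.7 ksi.
R_n = F'_nt · A_b · n = 43.7 × 0.7854 × 2 = 68.64 kips.
Allowable strength R_n/Ω = 68.64 / 2 = 34.3 kips.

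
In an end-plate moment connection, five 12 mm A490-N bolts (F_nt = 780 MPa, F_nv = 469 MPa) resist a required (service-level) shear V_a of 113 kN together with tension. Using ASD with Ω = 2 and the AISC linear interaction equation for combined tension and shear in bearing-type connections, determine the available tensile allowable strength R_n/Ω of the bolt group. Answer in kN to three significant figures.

A_b = π·12²/4 = 113.1 mm²; f_rv = 113 × 1000 / (5 × 113.1) = 199.8 MPa.
F'_nt = 1.3 F_nt − (Ω F_nt / F_nv) f_rv = 1.3·780 − (2·780/469)·199.8 = 349.3 MPa, capped at F_nt → F'_nt = 349.3 MPa.
R_n = F'_nt · A_b · n = 349.3 × 113.1 × 5 / 1000 = 197.5 kN.
Allowable strength R_n/Ω = 197.5 / 2 = 98.8 kN.

98.8 kN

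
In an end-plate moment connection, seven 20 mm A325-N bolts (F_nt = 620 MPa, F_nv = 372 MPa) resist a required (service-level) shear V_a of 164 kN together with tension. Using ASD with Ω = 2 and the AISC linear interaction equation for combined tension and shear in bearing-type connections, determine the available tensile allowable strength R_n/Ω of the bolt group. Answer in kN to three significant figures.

A_b = π·20²/4 = 314.2 mm²; f_rv = 164 × 1000 / (7 × 314.2) = 74.58 MPa.
F'_nt = 1.3 F_nt − (Ω F_nt / F_nv) f_rv = 1.3·620 − (2·620/372)·74.58 = 557.4 MPa, capped at F_nt → F'_nt = 557.4 MPa.
R_n = F'_nt · A_b · n = 557.4 × 314.2 × 7 / 1000 = 1226 kN.
Allowable strength R_n/Ω = 1226 / 2 = 613 kN.

613 kN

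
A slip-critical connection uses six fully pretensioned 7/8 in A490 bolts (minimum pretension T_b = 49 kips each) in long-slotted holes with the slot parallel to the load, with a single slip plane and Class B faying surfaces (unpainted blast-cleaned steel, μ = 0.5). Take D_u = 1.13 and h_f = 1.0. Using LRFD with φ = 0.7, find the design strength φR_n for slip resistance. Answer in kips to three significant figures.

116 kips

R_n = μ · D_u · h_f · T_b · n_s · n_b = 0.5 × 1.13 × 1.0 × 49 × 1 × 6 = 166.1 kips.
Design strength φR_n = 0.7 × 166.1 = 116 kips.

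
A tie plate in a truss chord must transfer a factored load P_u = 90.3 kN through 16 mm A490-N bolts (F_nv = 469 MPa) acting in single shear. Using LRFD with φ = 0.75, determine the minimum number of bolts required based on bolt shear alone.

2 bolts

A_b = π·16²/4 = 201.1 mm².
Per-bolt design strength φR_n = 0.75 × 469 × 201.1 × 1 / 1000 = 70.72 kN.
n ≥ 90.3 / 70.72 = 1.277 → use 2 bolts.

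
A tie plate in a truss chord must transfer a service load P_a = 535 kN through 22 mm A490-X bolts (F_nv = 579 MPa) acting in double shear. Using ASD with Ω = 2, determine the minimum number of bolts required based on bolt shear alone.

A_b = π·22²/4 = 380.1 mm².
Per-bolt allowable strength R_n/Ω = 579 × 380.1 × 2 / 1000 / 2 = 220.1 kN.
n ≥ 535 / 220.1 = 2.431 → use 3 bolts.

3 bolts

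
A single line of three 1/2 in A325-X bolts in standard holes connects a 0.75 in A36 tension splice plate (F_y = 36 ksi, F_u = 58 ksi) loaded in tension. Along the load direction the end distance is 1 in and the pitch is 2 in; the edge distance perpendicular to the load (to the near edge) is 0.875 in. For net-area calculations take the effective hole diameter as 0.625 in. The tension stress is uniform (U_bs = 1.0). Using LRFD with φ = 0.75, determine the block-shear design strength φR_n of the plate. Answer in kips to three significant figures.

Shear plane L_v = 1 + 2·2 = 5 in; A_gv = 5 × 0.75 = 3.75 in².
A_nv = (5 − 2.5·0.625) × 0.75 = 2.578 in².
A_nt = (0.875 − 0.5·0.625) × 0.75 = 0.4219 in².
0.6 F_u A_nv = 89.72 kips; 0.6 F_y A_gv = 81 kips → shear yielding governs the shear term.
R_n = 81 + 1.0 × 58 × 0.4219 = 105.5 kips.
Design strength φR_n = 0.75 × 105.5 = 79.1 kips.

79.1 kips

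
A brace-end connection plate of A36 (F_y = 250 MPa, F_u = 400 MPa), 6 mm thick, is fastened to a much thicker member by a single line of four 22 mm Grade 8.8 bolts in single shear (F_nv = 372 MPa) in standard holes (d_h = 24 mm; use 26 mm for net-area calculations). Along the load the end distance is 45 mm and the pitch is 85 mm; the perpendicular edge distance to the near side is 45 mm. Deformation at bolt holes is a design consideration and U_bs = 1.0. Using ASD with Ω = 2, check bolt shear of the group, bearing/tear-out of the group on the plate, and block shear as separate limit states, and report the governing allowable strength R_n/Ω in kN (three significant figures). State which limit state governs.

173 kN (block shear governs)

Bolt shear: A_b = π·22²/4 = 380.1 mm²; R_n = 372 × 380.1 × 4 × 1 / 1000 = 565.6 kN → 565.6 / 2 = 283 kN.
Bearing: edge l_c = 33, r_n = 95.04 kN; interior l_c = 61, r_n = 126.7 kN; R_n = 95.04 + 3·126.7 = 475.2 kN → 238 kN.
Block shear: A_gv = 1800, A_nv = 1254, A_nt = 192 mm²; R_n = min(0.6F_uA_nv, 0.6F_yA_gv) + U_bs·F_u·A_nt = 346.8 kN → 173 kN.
Block shear governs: 173 kN.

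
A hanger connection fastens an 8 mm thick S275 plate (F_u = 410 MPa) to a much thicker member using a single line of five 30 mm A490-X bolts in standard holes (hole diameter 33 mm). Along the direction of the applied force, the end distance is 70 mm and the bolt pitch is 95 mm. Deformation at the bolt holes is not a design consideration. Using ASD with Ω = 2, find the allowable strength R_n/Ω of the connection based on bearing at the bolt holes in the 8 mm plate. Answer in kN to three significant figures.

Per bolt r_n = 1.5 l_c t F_u ≤ 3.0 d t F_u; upper limit = 3.0 × 30 × 8 × 410 / 1000 = 295.2 kN.
Edge bolt: l_c = 70 − 33/2 = 53.5 mm → 1.5 × 53.5 × 8 × 410 / 1000 = 263.2 → r_n = 263.2 kN.
Interior bolts: l_c = 95 − 33 = 62 mm → 1.5 × 62 × 8 × 410 / 1000 = 305 → r_n = 295.2 kN.
R_n = 1 × 263.2 + 4 × 295.2 = 1444 kN.
Allowable strength R_n/Ω = 1444 / 2 = 722 kN.

722 kN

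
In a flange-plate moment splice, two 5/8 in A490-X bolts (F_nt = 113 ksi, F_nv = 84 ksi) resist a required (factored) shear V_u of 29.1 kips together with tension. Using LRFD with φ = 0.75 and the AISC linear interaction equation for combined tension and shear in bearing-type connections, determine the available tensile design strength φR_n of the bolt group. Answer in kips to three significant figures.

A_b = π·0.625²/4 = 0.3068 in²; f_rv = 29.1 / (2 × 0.3068) = 47.43 ksi.
F'_nt = 1.3 F_nt − (F_nt / φF_nv) f_rv = 1.3·113 − (113/(0.75·84))·47.43 = 61.83 ksi, capped at F_nt → F'_nt = 61.83 ksi.
R_n = F'_nt · A_b · n = 61.83 × 0.3068 × 2 = 37.94 kips.
Design strength φR_n = 0.75 × 37.94 = 28.5 kips.

28.5 kips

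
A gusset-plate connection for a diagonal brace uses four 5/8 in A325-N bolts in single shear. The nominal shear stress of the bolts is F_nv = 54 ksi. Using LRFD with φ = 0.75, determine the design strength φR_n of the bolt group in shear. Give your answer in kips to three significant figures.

49.7 kips

A_b = π × 0.625² / 4 = 0.3068 in².
R_n = F_nv · A_b · n · n_s = 54 × 0.3068 × 4 × 1 = 66.27 kips.
Design strength φR_n = 0.75 × 66.27 = 49.7 kips.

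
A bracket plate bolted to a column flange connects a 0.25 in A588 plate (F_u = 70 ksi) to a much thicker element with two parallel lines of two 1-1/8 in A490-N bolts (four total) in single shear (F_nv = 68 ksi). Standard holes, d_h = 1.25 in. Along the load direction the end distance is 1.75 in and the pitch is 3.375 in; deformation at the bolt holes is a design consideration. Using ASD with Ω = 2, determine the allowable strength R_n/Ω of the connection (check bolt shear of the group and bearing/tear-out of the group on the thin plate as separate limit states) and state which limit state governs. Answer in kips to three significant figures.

Bolt shear: A_b = π·1.125²/4 = 0.994 in²; R_n = 68 × 0.994 × 4 × 1 = 270.4 kips → 270.4 / 2 = 135 kips.
Bearing (1.2 l_c t F_u ≤ 2.4 d t F_u): upper limit = 2.4·1.125·0.25·70 = 47.25 kips.
  Edge l_c = 1.75 − 1.25/2 = 1.125 → r_n = 23.62 kips; interior l_c = 3.375 − 1.25 = 2.125 → r_n = 44.62 kips.
  R_n,bearing = 2·23.62 + 2·44.62 = 136.5 kips → 136.5 / 2 = 68.2 kips.
Bearing governs: 68.2 kips.

68.2 kips (bearing governs)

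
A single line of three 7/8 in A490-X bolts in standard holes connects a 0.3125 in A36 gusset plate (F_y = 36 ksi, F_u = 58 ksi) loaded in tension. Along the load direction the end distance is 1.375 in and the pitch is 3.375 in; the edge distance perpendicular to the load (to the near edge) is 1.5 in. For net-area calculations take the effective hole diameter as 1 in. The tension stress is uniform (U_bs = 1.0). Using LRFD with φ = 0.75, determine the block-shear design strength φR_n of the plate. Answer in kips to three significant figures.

54.7 kips

Shear plane L_v = 1.375 + 2·3.375 = 8.125 in; A_gv = 8.125 × 0.3125 = 2.539 in².
A_nv = (8.125 − 2.5·1) × 0.3125 = 1.758 in².
A_nt = (1.5 − 0.5·1) × 0.3125 = 0.3125 in².
0.6 F_u A_nv = 61.17 kips; 0.6 F_y A_gv = 54.84 kips → shear yielding governs the shear term.
R_n = 54.84 + 1.0 × 58 × 0.3125 = 72.97 kips.
Design strength φR_n = 0.75 × 72.97 = 54.7 kips.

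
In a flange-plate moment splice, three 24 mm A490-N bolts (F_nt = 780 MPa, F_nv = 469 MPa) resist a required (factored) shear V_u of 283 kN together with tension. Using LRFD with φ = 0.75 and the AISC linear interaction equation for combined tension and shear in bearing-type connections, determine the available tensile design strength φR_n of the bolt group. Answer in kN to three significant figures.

561 kN

A_b = π·24²/4 = 452.4 mm²; f_rv = 283 × 1000 / (3 × 452.4) = 208.5 MPa.
F'_nt = 1.3 F_nt − (F_nt / φF_nv) f_rv = 1.3·780 − (780/(0.75·469))·208.5 = 551.6 MPa, capped at F_nt → F'_nt = 551.6 MPa.
R_n = F'_nt · A_b · n = 551.6 × 452.4 × 3 / 1000 = 748.6 kN.
Design strength φR_n = 0.75 × 748.6 = 561 kN.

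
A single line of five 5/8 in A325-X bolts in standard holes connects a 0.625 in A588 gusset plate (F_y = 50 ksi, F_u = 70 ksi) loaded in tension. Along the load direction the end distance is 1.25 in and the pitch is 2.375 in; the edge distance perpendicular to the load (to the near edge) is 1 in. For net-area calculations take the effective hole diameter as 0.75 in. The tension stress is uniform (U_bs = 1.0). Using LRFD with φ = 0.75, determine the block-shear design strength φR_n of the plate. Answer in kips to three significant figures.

Shear plane L_v = 1.25 + 4·2.375 = 10.75 in; A_gv = 10.75 × 0.625 = 6.719 in².
A_nv = (10.75 − 4.5·0.75) × 0.625 = 4.609 in².
A_nt = (1 − 0.5·0.75) × 0.625 = 0.3906 in².
0.6 F_u A_nv = 193.6 kips; 0.6 F_y A_gv = 201.6 kips → shear rupture governs the shear term.
R_n = 193.6 + 1.0 × 70 × 0.3906 = 220.9 kips.
Design strength φR_n = 0.75 × 220.9 = 166 kips.

166 kips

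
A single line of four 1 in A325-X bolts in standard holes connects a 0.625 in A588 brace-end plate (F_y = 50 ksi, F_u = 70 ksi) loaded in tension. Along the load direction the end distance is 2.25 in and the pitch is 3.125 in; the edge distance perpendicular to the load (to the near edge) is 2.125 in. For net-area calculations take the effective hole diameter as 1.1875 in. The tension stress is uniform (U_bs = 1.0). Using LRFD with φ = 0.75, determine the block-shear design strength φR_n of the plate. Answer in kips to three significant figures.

197 kips

Shear plane L_v = 2.25 + 3·3.125 = 11.62 in; A_gv = 11.62 × 0.625 = 7.266 in².
A_nv = (11.62 − 3.5·1.1875) × 0.625 = 4.668 in².
A_nt = (2.125 − 0.5·1.1875) × 0.625 = 0.957 in².
0.6 F_u A_nv = 196.1 kips; 0.6 F_y A_gv = 218 kips → shear rupture governs the shear term.
R_n = 196.1 + 1.0 × 70 × 0.957 = 263 kips.
Design strength φR_n = 0.75 × 263 = 197 kips.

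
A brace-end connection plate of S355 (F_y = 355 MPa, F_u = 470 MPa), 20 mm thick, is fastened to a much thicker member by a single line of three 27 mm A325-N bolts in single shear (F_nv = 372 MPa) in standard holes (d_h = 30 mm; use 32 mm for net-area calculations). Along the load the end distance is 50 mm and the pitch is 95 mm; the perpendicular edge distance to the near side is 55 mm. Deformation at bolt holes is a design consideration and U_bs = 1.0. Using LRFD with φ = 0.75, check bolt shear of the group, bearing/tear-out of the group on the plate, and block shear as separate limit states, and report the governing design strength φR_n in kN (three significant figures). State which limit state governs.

479 kN (bolt shear governs)

Bolt shear: A_b = π·27²/4 = 572.6 mm²; R_n = 372 × 572.6 × 3 × 1 / 1000 = 639 kN → 0.75 × 639 = 479 kN.
Bearing: edge l_c = 35, r_n = 394.8 kN; interior l_c = 65, r_n = 609.1 kN; R_n = 394.8 + 2·609.1 = 1613 kN → 1210 kN.
Block shear: A_gv = 4800, A_nv = 3200, A_nt = 780 mm²; R_n = min(0.6F_uA_nv, 0.6F_yA_gv) + U_bs·F_u·A_nt = 1269 kN → 952 kN.
Bolt shear governs: 479 kN.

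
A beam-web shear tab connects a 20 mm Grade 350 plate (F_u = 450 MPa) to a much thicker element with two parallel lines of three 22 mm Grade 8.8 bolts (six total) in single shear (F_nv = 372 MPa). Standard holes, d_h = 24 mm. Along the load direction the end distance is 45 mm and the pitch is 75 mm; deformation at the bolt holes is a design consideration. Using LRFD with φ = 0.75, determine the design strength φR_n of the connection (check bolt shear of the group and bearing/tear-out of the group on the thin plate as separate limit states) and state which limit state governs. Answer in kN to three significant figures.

Bolt shear: A_b = π·22²/4 = 380.1 mm²; R_n = 372 × 380.1 × 6 × 1 / 1000 = 848.5 kN → 0.75 × 848.5 = 636 kN.
Bearing (1.2 l_c t F_u ≤ 2.4 d t F_u): upper limit = 2.4·22·20·450 / 1000 = 475.2 kN.
  Edge l_c = 45 − 24/2 = 33 → r_n = 356.4 kN; interior l_c = 75 − 24 = 51 → r_n = 475.2 kN.
  R_n,bearing = 2·356.4 + 4·475.2 = 2614 kN → 0.75 × 2614 = 1960 kN.
Bolt shear governs: 636 kN.

636 kN (bolt shear governs)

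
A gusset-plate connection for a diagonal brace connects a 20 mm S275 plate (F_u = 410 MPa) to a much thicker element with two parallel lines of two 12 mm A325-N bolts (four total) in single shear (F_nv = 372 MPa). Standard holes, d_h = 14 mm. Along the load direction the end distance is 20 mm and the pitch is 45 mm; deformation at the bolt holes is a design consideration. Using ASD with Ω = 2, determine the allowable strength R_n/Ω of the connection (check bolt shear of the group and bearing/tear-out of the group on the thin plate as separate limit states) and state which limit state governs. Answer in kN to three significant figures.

Bolt shear: A_b = π·12²/4 = 113.1 mm²; R_n = 372 × 113.1 × 4 × 1 / 1000 = 168.3 kN → 168.3 / 2 = 84.1 kN.
Bearing (1.2 l_c t F_u ≤ 2.4 d t F_u): upper limit = 2.4·12·20·410 / 1000 = 236.2 kN.
  Edge l_c = 20 − 14/2 = 13 → r_n = 127.9 kN; interior l_c = 45 − 14 = 31 → r_n = 236.2 kN.
  R_n,bearing = 2·127.9 + 2·236.2 = 728.2 kN → 728.2 / 2 = 364 kN.
Bolt shear governs: 84.1 kN.

84.1 kN (bolt shear governs)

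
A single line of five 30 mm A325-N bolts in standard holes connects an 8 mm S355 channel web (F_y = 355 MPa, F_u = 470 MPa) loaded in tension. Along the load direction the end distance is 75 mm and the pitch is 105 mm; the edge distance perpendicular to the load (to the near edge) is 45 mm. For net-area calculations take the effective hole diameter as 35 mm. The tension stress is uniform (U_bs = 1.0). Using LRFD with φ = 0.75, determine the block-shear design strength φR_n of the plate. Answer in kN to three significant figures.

649 kN

Shear plane L_v = 75 + 4·105 = 495 mm; A_gv = 495 × 8 = 3960 mm².
A_nv = (495 − 4.5·35) × 8 = 2700 mm².
A_nt = (45 − 0.5·35) × 8 = 220 mm².
0.6 F_u A_nv = 761.4 kN; 0.6 F_y A_gv = 843.5 kN → shear rupture governs the shear term.
R_n = 761.4 + 1.0 × 470 × 220 / 1000 = 864.8 kN.
Design strength φR_n = 0.75 × 864.8 = 649 kN.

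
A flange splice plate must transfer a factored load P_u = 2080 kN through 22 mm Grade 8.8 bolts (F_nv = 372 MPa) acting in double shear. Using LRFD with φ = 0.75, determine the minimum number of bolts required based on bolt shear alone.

A_b = π·22²/4 = 380.1 mm².
Per-bolt design strength φR_n = 0.75 × 372 × 380.1 × 2 / 1000 = 212.1 kN.
n ≥ 2080 / 212.1 = 9.806 → use 10 bolts.

10 bolts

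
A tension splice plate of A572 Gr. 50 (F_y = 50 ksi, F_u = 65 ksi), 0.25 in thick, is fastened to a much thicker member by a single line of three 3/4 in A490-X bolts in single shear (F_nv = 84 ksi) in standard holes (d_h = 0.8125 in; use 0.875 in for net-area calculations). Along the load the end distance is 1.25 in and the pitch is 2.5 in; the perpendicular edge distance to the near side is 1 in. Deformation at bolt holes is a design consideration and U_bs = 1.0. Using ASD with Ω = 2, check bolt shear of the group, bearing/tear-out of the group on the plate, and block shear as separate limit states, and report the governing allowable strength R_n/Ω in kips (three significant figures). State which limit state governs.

24.4 kips (block shear governs)

Bolt shear: A_b = π·0.75²/4 = 0.4418 in²; R_n = 84 × 0.4418 × 3 × 1 = 111.3 kips → 111.3 / 2 = 55.7 kips.
Bearing: edge l_c = 0.8438, r_n = 16.45 kips; interior l_c = 1.688, r_n = 29.25 kips; R_n = 16.45 + 2·29.25 = 74.95 kips → 37.5 kips.
Block shear: A_gv = 1.562, A_nv = 1.016, A_nt = 0.1406 in²; R_n = min(0.6F_uA_nv, 0.6F_yA_gv) + U_bs·F_u·A_nt = 48.75 kips → 24.4 kips.
Block shear governs: 24.4 kips.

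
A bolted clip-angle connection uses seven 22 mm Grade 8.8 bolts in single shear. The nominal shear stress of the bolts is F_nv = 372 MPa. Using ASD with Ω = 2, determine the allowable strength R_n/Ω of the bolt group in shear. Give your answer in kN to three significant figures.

A_b = π × 22² / 4 = 380.1 mm².
R_n = F_nv · A_b · n · n_s = 372 × 380.1 × 7 × 1 / 1000 = 989.9 kN.
Allowable strength R_n/Ω = 989.9 / 2 = 495 kN.

495 kN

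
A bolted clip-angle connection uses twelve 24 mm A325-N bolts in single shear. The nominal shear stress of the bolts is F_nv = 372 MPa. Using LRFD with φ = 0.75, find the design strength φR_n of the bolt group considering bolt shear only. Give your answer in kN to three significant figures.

1510 kN

A_b = π × 24² / 4 = 452.4 mm².
R_n = F_nv · A_b · n · n_s = 372 × 452.4 × 12 × 1 / 1000 = 2019 kN.
Design strength φR_n = 0.75 × 2019 = 1510 kN.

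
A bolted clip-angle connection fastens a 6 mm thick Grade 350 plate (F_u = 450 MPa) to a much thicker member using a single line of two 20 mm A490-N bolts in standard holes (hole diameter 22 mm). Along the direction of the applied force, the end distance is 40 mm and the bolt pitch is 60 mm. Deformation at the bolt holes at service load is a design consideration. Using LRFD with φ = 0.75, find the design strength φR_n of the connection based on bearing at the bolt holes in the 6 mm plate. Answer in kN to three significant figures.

Per bolt r_n = 1.2 l_c t F_u ≤ 2.4 d t F_u; upper limit = 2.4 × 20 × 6 × 450 / 1000 = 129.6 kN.
Edge bolt: l_c = 40 − 22/2 = 29 mm → 1.2 × 29 × 6 × 450 / 1000 = 93.96 → r_n = 93.96 kN.
Interior bolts: l_c = 60 − 22 = 38 mm → 1.2 × 38 × 6 × 450 / 1000 = 123.1 → r_n = 123.1 kN.
R_n = 1 × 93.96 + 1 × 123.1 = 217.1 kN.
Design strength φR_n = 0.75 × 217.1 = 163 kN.

163 kN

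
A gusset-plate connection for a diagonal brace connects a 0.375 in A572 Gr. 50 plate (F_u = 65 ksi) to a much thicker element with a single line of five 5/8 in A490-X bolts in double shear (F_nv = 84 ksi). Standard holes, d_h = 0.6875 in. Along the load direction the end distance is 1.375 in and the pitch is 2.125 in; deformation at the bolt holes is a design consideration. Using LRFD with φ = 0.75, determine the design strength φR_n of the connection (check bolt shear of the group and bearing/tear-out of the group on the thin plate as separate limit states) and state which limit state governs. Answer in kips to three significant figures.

Bolt shear: A_b = π·0.625²/4 = 0.3068 in²; R_n = 84 × 0.3068 × 5 × 2 = 257.7 kips → 0.75 × 257.7 = 193 kips.
Bearing (1.2 l_c t F_u ≤ 2.4 d t F_u): upper limit = 2.4·0.625·0.375·65 = 36.56 kips.
  Edge l_c = 1.375 − 0.6875/2 = 1.031 → r_n = 30.16 kips; interior l_c = 2.125 − 0.6875 = 1.438 → r_n = 36.56 kips.
  R_n,bearing = 1·30.16 + 4·36.56 = 176.4 kips → 0.75 × 176.4 = 132 kips.
Bearing governs: 132 kips.

132 kips (bearing governs)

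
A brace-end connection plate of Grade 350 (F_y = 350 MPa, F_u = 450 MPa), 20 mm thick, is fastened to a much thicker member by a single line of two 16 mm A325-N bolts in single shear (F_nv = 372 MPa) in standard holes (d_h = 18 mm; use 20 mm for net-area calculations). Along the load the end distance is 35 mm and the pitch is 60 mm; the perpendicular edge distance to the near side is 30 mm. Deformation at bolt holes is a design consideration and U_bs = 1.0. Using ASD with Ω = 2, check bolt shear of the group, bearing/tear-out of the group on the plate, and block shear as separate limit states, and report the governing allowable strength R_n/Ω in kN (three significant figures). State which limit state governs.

74.8 kN (bolt shear governs)

Bolt shear: A_b = π·16²/4 = 201.1 mm²; R_n = 372 × 201.1 × 2 × 1 / 1000 = 149.6 kN → 149.6 / 2 = 74.8 kN.
Bearing: edge l_c = 26, r_n = 280.8 kN; interior l_c = 42, r_n = 345.6 kN; R_n = 280.8 + 1·345.6 = 626.4 kN → 313 kN.
Block shear: A_gv = 1900, A_nv = 1300, A_nt = 400 mm²; R_n = min(0.6F_uA_nv, 0.6F_yA_gv) + U_bs·F_u·A_nt = 531 kN → 266 kN.
Bolt shear governs: 74.8 kN.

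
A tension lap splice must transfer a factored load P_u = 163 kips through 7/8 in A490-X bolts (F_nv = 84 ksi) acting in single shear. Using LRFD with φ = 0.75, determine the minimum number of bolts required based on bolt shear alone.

5 bolts

A_b = π·0.875²/4 = 0.6013 in².
Per-bolt design strength φR_n = 0.75 × 84 × 0.6013 × 1 = 37.88 kips.
n ≥ 163 / 37.88 = 4.303 → use 5 bolts.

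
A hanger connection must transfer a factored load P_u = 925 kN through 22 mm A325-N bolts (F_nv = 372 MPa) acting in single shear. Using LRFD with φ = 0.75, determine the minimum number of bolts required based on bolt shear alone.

9 bolts

A_b = π·22²/4 = 380.1 mm².
Per-bolt design strength φR_n = 0.75 × 372 × 380.1 × 1 / 1000 = 106.1 kN.
n ≥ 925 / 106.1 = 8.722 → use 9 bolts.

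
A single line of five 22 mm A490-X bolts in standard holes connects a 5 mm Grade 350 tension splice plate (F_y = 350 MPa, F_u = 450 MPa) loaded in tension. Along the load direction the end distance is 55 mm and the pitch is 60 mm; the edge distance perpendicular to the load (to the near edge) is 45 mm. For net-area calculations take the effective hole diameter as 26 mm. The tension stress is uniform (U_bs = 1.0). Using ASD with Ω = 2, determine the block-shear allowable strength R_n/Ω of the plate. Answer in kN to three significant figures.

156 kN

Shear plane L_v = 55 + 4·60 = 295 mm; A_gv = 295 × 5 = 1475 mm².
A_nv = (295 − 4.5·26) × 5 = 890 mm².
A_nt = (45 − 0.5·26) × 5 = 160 mm².
0.6 F_u A_nv = 240.3 kN; 0.6 F_y A_gv = 309.8 kN → shear rupture governs the shear term.
R_n = 240.3 + 1.0 × 450 × 160 / 1000 = 312.3 kN.
Allowable strength R_n/Ω = 312.3 / 2 = 156 kN.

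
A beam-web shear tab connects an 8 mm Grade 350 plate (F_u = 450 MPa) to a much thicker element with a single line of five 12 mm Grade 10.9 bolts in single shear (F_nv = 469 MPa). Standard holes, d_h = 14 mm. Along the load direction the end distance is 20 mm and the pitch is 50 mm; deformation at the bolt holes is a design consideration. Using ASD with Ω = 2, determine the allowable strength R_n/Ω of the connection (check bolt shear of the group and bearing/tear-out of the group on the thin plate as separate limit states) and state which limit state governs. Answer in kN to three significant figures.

133 kN (bolt shear governs)

Bolt shear: A_b = π·12²/4 = 113.1 mm²; R_n = 469 × 113.1 × 5 × 1 / 1000 = 265.2 kN → 265.2 / 2 = 133 kN.
Bearing (1.2 l_c t F_u ≤ 2.4 d t F_u): upper limit = 2.4·12·8·450 / 1000 = 103.7 kN.
  Edge l_c = 20 − 14/2 = 13 → r_n = 56.16 kN; interior l_c = 50 − 14 = 36 → r_n = 103.7 kN.
  R_n,bearing = 1·56.16 + 4·103.7 = 470.9 kN → 470.9 / 2 = 235 kN.
Bolt shear governs: 133 kN.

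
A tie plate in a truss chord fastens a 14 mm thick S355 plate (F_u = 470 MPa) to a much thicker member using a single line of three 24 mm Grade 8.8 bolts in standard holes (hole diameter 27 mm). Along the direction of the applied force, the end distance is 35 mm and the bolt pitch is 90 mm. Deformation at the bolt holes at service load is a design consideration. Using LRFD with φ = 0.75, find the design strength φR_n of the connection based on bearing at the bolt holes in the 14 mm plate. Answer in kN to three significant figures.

Per bolt r_n = 1.2 l_c t F_u ≤ 2.4 d t F_u; upper limit = 2.4 × 24 × 14 × 470 / 1000 = 379 kN.
Edge bolt: l_c = 35 − 27/2 = 21.5 mm → 1.2 × 21.5 × 14 × 470 / 1000 = 169.8 → r_n = 169.8 kN.
Interior bolts: l_c = 90 − 27 = 63 mm → 1.2 × 63 × 14 × 470 / 1000 = 497.4 → r_n = 379 kN.
R_n = 1 × 169.8 + 2 × 379 = 927.8 kN.
Design strength φR_n = 0.75 × 927.8 = 696 kN.

696 kN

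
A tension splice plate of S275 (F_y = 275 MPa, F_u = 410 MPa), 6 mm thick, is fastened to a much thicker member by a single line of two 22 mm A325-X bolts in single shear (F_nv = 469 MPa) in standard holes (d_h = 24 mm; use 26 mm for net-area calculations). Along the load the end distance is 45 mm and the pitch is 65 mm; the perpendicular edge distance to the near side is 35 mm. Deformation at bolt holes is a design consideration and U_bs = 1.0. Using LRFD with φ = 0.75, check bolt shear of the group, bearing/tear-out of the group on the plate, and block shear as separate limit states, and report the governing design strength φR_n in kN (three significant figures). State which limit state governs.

Bolt shear: A_b = π·22²/4 = 380.1 mm²; R_n = 469 × 380.1 × 2 × 1 / 1000 = 356.6 kN → 0.75 × 356.6 = 267 kN.
Bearing: edge l_c = 33, r_n = 97.42 kN; interior l_c = 41, r_n = 121 kN; R_n = 97.42 + 1·121 = 218.4 kN → 164 kN.
Block shear: A_gv = 660, A_nv = 426, A_nt = 132 mm²; R_n = min(0.6F_uA_nv, 0.6F_yA_gv) + U_bs·F_u·A_nt = 158.9 kN → 119 kN.
Block shear governs: 119 kN.

119 kN (block shear governs)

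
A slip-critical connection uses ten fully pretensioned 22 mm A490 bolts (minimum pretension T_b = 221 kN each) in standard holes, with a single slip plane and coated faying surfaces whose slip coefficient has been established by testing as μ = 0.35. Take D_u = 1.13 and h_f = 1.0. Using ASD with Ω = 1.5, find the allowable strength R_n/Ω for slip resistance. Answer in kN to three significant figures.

R_n = μ · D_u · h_f · T_b · n_s · n_b = 0.35 × 1.13 × 1.0 × 221 × 1 × 10 = 874.1 kN.
Allowable strength R_n/Ω = 874.1 / 1.5 = 583 kN.

583 kN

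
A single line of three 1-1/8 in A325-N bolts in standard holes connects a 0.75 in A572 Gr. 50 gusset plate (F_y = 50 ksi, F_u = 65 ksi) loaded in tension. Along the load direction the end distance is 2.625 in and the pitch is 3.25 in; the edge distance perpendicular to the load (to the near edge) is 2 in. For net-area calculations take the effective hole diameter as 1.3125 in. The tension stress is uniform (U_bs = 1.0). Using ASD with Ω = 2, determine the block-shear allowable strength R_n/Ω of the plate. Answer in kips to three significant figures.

118 kips

Shear plane L_v = 2.625 + 2·3.25 = 9.125 in; A_gv = 9.125 × 0.75 = 6.844 in².
A_nv = (9.125 − 2.5·1.3125) × 0.75 = 4.383 in².
A_nt = (2 − 0.5·1.3125) × 0.75 = 1.008 in².
0.6 F_u A_nv = 170.9 kips; 0.6 F_y A_gv = 205.3 kips → shear rupture governs the shear term.
R_n = 170.9 + 1.0 × 65 × 1.008 = 236.4 kips.
Allowable strength R_n/Ω = 236.4 / 2 = 118 kips.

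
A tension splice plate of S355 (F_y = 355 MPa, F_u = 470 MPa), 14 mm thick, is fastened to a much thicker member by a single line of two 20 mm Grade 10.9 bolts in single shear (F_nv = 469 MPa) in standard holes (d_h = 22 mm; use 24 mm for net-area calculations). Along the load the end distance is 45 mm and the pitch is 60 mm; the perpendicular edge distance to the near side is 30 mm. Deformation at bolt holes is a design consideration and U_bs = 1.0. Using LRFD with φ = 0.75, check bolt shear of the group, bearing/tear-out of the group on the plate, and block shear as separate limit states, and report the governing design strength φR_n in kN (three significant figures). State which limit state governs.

221 kN (bolt shear governs)

Bolt shear: A_b = π·20²/4 = 314.2 mm²; R_n = 469 × 314.2 × 2 × 1 / 1000 = 294.7 kN → 0.75 × 294.7 = 221 kN.
Bearing: edge l_c = 34, r_n = 268.5 kN; interior l_c = 38, r_n = 300 kN; R_n = 268.5 + 1·300 = 568.5 kN → 426 kN.
Block shear: A_gv = 1470, A_nv = 966, A_nt = 252 mm²; R_n = min(0.6F_uA_nv, 0.6F_yA_gv) + U_bs·F_u·A_nt = 390.9 kN → 293 kN.
Bolt shear governs: 221 kN.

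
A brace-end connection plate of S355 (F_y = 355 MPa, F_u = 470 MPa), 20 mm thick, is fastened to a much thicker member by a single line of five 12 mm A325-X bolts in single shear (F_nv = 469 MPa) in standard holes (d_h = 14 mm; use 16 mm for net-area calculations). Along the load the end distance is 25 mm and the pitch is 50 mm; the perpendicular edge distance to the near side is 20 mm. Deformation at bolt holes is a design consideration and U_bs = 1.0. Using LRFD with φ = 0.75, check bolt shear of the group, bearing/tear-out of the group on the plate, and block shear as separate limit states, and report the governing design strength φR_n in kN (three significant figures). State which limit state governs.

199 kN (bolt shear governs)

Bolt shear: A_b = π·12²/4 = 113.1 mm²; R_n = 469 × 113.1 × 5 × 1 / 1000 = 265.2 kN → 0.75 × 265.2 = 199 kN.
Bearing: edge l_c = 18, r_n = 203 kN; interior l_c = 36, r_n = 270.7 kN; R_n = 203 + 4·270.7 = 1286 kN → 964 kN.
Block shear: A_gv = 4500, A_nv = 3060, A_nt = 240 mm²; R_n = min(0.6F_uA_nv, 0.6F_yA_gv) + U_bs·F_u·A_nt = 975.7 kN → 732 kN.
Bolt shear governs: 199 kN.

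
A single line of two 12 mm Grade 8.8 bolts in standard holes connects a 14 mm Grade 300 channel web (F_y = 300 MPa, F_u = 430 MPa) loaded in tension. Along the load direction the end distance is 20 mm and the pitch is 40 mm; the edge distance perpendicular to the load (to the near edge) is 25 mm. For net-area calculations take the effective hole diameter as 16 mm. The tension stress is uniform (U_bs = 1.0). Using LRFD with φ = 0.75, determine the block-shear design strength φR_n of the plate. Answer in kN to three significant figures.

Shear plane L_v = 20 + 1·40 = 60 mm; A_gv = 60 × 14 = 840 mm².
A_nv = (60 − 1.5·16) × 14 = 504 mm².
A_nt = (25 − 0.5·16) × 14 = 238 mm².
0.6 F_u A_nv = 130 kN; 0.6 F_y A_gv = 151.2 kN → shear rupture governs the shear term.
R_n = 130 + 1.0 × 430 × 238 / 1000 = 232.4 kN.
Design strength φR_n = 0.75 × 232.4 = 174 kN.

174 kN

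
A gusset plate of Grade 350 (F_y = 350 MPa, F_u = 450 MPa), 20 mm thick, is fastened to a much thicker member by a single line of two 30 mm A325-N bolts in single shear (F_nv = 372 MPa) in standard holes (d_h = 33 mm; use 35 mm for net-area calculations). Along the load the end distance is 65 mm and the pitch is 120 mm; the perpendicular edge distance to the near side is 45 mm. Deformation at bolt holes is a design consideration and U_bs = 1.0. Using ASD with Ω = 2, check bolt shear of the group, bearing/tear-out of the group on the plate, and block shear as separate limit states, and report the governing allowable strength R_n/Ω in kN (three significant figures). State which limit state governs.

263 kN (bolt shear governs)

Bolt shear: A_b = π·30²/4 = 706.9 mm²; R_n = 372 × 706.9 × 2 × 1 / 1000 = 525.9 kN → 525.9 / 2 = 263 kN.
Bearing: edge l_c = 48.5, r_n = 523.8 kN; interior l_c = 87, r_n = 648 kN; R_n = 523.8 + 1·648 = 1172 kN → 586 kN.
Block shear: A_gv = 3700, A_nv = 2650, A_nt = 550 mm²; R_n = min(0.6F_uA_nv, 0.6F_yA_gv) + U_bs·F_u·A_nt = 963 kN → 482 kN.
Bolt shear governs: 263 kN.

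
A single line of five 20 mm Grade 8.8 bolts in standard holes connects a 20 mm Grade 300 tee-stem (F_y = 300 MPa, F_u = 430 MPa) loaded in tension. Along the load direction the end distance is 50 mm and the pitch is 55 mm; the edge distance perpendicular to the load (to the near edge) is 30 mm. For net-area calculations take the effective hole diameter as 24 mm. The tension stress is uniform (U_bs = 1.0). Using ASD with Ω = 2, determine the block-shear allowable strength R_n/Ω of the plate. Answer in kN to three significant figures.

495 kN

Shear plane L_v = 50 + 4·55 = 270 mm; A_gv = 270 × 20 = 5400 mm².
A_nv = (270 − 4.5·24) × 20 = 3240 mm².
A_nt = (30 − 0.5·24) × 20 = 360 mm².
0.6 F_u A_nv = 835.9 kN; 0.6 F_y A_gv = 972 kN → shear rupture governs the shear term.
R_n = 835.9 + 1.0 × 430 × 360 / 1000 = 990.7 kN.
Allowable strength R_n/Ω = 990.7 / 2 = 495 kN.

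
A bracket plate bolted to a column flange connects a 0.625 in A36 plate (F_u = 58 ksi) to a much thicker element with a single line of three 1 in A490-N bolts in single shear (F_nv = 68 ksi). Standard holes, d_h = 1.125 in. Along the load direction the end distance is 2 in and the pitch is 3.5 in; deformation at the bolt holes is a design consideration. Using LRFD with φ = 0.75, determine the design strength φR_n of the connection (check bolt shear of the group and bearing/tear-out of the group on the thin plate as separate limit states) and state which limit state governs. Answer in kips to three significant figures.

Bolt shear: A_b = π·1²/4 = 0.7854 in²; R_n = 68 × 0.7854 × 3 × 1 = 160.2 kips → 0.75 × 160.2 = 120 kips.
Bearing (1.2 l_c t F_u ≤ 2.4 d t F_u): upper limit = 2.4·1·0.625·58 = 87 kips.
  Edge l_c = 2 − 1.125/2 = 1.438 → r_n = 62.53 kips; interior l_c = 3.5 − 1.125 = 2.375 → r_n = 87 kips.
  R_n,bearing = 1·62.53 + 2·87 = 236.5 kips → 0.75 × 236.5 = 177 kips.
Bolt shear governs: 120 kips.

120 kips (bolt shear governs)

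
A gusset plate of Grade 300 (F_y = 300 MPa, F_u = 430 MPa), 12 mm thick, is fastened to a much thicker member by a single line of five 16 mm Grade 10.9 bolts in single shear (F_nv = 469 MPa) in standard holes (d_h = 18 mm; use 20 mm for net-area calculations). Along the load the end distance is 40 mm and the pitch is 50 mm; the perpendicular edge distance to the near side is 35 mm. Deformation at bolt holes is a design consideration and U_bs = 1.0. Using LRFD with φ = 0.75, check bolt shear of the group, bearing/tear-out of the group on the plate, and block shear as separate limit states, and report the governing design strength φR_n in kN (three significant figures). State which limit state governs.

354 kN (bolt shear governs)

Bolt shear: A_b = π·16²/4 = 201.1 mm²; R_n = 469 × 201.1 × 5 × 1 / 1000 = 471.5 kN → 0.75 × 471.5 = 354 kN.
Bearing: edge l_c = 31, r_n = 192 kN; interior l_c = 32, r_n = 198.1 kN; R_n = 192 + 4·198.1 = 984.5 kN → 738 kN.
Block shear: A_gv = 2880, A_nv = 1800, A_nt = 300 mm²; R_n = min(0.6F_uA_nv, 0.6F_yA_gv) + U_bs·F_u·A_nt = 593.4 kN → 445 kN.
Bolt shear governs: 354 kN.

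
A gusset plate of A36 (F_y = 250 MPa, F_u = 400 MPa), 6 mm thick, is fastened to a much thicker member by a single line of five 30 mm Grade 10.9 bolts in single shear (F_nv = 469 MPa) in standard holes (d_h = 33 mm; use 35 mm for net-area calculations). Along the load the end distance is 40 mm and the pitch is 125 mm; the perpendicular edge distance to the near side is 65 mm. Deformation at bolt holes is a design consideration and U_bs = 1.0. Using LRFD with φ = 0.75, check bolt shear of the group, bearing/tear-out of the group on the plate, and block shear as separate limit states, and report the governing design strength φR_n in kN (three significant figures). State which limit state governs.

450 kN (block shear governs)

Bolt shear: A_b = π·30²/4 = 706.9 mm²; R_n = 469 × 706.9 × 5 × 1 / 1000 = 1658 kN → 0.75 × 1658 = 1240 kN.
Bearing: edge l_c = 23.5, r_n = 67.68 kN; interior l_c = 92, r_n = 172.8 kN; R_n = 67.68 + 4·172.8 = 758.9 kN → 569 kN.
Block shear: A_gv = 3240, A_nv = 2295, A_nt = 285 mm²; R_n = min(0.6F_uA_nv, 0.6F_yA_gv) + U_bs·F_u·A_nt = 600 kN → 450 kN.
Block shear governs: 450 kN.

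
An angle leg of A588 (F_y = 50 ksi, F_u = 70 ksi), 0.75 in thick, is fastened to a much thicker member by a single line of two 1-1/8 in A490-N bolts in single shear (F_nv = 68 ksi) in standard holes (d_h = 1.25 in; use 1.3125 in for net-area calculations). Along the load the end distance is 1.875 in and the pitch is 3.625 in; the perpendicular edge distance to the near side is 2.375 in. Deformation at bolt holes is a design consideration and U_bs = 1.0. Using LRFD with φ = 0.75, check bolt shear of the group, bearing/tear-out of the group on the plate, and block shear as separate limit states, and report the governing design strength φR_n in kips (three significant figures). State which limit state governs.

Bolt shear: A_b = π·1.125²/4 = 0.994 in²; R_n = 68 × 0.994 × 2 × 1 = 135.2 kips → 0.75 × 135.2 = 101 kips.
Bearing: edge l_c = 1.25, r_n = 78.75 kips; interior l_c = 2.375, r_n = 141.8 kips; R_n = 78.75 + 1·141.8 = 220.5 kips → 165 kips.
Block shear: A_gv = 4.125, A_nv = 2.648, A_nt = 1.289 in²; R_n = min(0.6F_uA_nv, 0.6F_yA_gv) + U_bs·F_u·A_nt = 201.5 kips → 151 kips.
Bolt shear governs: 101 kips.

101 kips (bolt shear governs)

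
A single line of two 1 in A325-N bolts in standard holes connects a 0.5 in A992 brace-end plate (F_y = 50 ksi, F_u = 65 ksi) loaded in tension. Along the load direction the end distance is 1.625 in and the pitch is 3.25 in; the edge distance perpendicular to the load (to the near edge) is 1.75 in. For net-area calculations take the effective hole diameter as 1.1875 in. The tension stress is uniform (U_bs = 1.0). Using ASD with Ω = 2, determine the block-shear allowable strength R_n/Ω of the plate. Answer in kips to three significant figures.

49 kips

Shear plane L_v = 1.625 + 1·3.25 = 4.875 in; A_gv = 4.875 × 0.5 = 2.438 in².
A_nv = (4.875 − 1.5·1.1875) × 0.5 = 1.547 in².
A_nt = (1.75 − 0.5·1.1875) × 0.5 = 0.5781 in².
0.6 F_u A_nv = 60.33 kips; 0.6 F_y A_gv = 73.12 kips → shear rupture governs the shear term.
R_n = 60.33 + 1.0 × 65 × 0.5781 = 97.91 kips.
Allowable strength R_n/Ω = 97.91 / 2 = 49 kips.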